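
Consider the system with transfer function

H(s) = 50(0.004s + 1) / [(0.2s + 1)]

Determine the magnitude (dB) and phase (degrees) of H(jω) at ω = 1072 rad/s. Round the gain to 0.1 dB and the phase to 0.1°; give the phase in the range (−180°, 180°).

0.2 dB, -12.9°

At ω = 1072 rad/s:
zero (1 + j1072·0.004) = 1 + j4.288 → |·| ≈ 4.4031, ∠ ≈ 76.87°
pole (1 + j1072·0.2) = 1 + j214.4 → |·| ≈ 214.4, ∠ ≈ 89.73°
|H| = 50 · 4.4031 / (214.4) ≈ 1.0268
Gain = 20 log₁₀(1.0268) ≈ 0.23 dB
∠H = (76.87°) − (89.73°) = -12.86°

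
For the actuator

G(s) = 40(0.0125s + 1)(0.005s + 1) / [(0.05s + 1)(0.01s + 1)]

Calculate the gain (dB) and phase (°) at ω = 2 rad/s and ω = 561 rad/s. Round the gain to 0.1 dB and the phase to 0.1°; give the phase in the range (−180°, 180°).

ω = 2: 32.0 dB, -4.9°; ω = 561: 14.4 dB, -15.6°

At ω = 2 rad/s:
zero (1 + j2·0.0125) = 1 + j0.025 → |·| ≈ 1.0003, ∠ ≈ 1.43°
zero (1 + j2·0.005) = 1 + j0.01 → |·| ≈ 1, ∠ ≈ 0.57°
pole (1 + j2·0.05) = 1 + j0.1 → |·| ≈ 1.005, ∠ ≈ 5.71°
pole (1 + j2·0.01) = 1 + j0.02 → |·| ≈ 1.0002, ∠ ≈ 1.15°
|G| = 40 · 1.0003 · 1 / (1.005 · 1.0002) ≈ 39.805
Gain = 20 log₁₀(39.805) ≈ 32.00 dB
∠G = (1.43° + 0.57°) − (5.71° + 1.15°) = -4.86°

At ω = 561 rad/s:
zero (1 + j561·0.0125) = 1 + j7.0125 → |·| ≈ 7.0834, ∠ ≈ 81.88°
zero (1 + j561·0.005) = 1 + j2.805 → |·| ≈ 2.9779, ∠ ≈ 70.38°
pole (1 + j561·0.05) = 1 + j28.05 → |·| ≈ 28.068, ∠ ≈ 87.96°
pole (1 + j561·0.01) = 1 + j5.61 → |·| ≈ 5.6984, ∠ ≈ 79.89°
|G| = 40 · 7.0834 · 2.9779 / (28.068 · 5.6984) ≈ 5.2753
Gain = 20 log₁₀(5.2753) ≈ 14.44 dB
∠G = (81.88° + 70.38°) − (87.96° + 79.89°) = -15.59°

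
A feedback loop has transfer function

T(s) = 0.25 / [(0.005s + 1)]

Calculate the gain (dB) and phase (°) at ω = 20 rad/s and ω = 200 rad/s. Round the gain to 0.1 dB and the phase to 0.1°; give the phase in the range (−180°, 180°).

At ω = 20 rad/s:
pole (1 + j20·0.005) = 1 + j0.1 → |·| ≈ 1.005, ∠ ≈ 5.71°
|T| = 0.25 · 1 / (1.005) ≈ 0.24876
Gain = 20 log₁₀(0.24876) ≈ -12.08 dB
∠T = (0°) − (5.71°) = -5.71°

At ω = 200 rad/s:
pole (1 + j200·0.005) = 1 + j1 → |·| ≈ 1.4142, ∠ ≈ 45.00°
|T| = 0.25 · 1 / (1.4142) ≈ 0.17678
Gain = 20 log₁₀(0.17678) ≈ -15.05 dB
∠T = (0°) − (45.00°) = -45.00°

ω = 20: -12.1 dB, -5.7°; ω = 200: -15.1 dB, -45.0°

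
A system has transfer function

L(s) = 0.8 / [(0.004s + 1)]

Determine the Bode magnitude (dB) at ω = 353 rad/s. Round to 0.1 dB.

-6.7 dB

At ω = 353 rad/s:
pole (1 + j353·0.004) = 1 + j1.412 → |·| ≈ 1.7302, ∠ ≈ 54.69°
|L| = 0.8 · 1 / (1.7302) ≈ 0.46237
Gain = 20 log₁₀(0.46237) ≈ -6.70 dB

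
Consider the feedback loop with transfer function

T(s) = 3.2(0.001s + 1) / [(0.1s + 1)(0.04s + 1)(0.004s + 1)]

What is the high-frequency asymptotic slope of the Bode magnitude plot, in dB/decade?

-40 dB/decade

Each pole contributes −20 dB/decade at high frequency; each zero contributes +20 dB/decade.
Net: 1 zero(s) − 3 pole(s) → -40 dB/decade.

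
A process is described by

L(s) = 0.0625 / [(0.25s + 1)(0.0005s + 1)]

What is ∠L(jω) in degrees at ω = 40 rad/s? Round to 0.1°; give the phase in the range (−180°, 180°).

At ω = 40 rad/s:
pole (1 + j40·0.25) = 1 + j10 → |·| ≈ 10.05, ∠ ≈ 84.29°
pole (1 + j40·0.0005) = 1 + j0.02 → |·| ≈ 1.0002, ∠ ≈ 1.15°
∠L = (0°) − (84.29° + 1.15°) = -85.44°

-85.4°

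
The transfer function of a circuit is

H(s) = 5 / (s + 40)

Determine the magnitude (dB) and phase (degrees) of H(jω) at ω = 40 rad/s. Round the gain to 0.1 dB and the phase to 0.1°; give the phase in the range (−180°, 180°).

Substitute s = j40:
Numerator: 5 = 5 + j0
Denominator: (j40) + 40 = 40 + j40
|N| = √(5² + 0²) ≈ 5, ∠N ≈ 0.00°
|D| = √(40² + 40²) ≈ 56.569, ∠D ≈ 45.00°
|H| = 5 / 56.569 ≈ 0.088388
Gain = 20 log₁₀(0.088388) ≈ -21.07 dB
∠H = 0.00° − 45.00° = -45.00°

-21.1 dB, -45.0°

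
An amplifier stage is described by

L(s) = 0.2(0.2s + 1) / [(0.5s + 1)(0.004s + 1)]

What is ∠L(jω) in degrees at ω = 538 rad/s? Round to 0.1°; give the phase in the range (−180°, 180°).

At ω = 538 rad/s:
zero (1 + j538·0.2) = 1 + j107.6 → |·| ≈ 107.6, ∠ ≈ 89.47°
pole (1 + j538·0.5) = 1 + j269 → |·| ≈ 269, ∠ ≈ 89.79°
pole (1 + j538·0.004) = 1 + j2.152 → |·| ≈ 2.373, ∠ ≈ 65.08°
∠L = (89.47°) − (89.79° + 65.08°) = -65.40°

-65.4°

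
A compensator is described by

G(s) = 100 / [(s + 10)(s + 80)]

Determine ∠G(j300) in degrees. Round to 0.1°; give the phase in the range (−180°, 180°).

-163.2°

At s = jω = j300:
pole (s+10): 10 + j300 → |·| = √(10²+300²) = √90100 ≈ 300.17, ∠ = arctan(300/10) ≈ 88.09°
pole (s+80): 80 + j300 → |·| = √(80²+300²) = √96400 ≈ 310.48, ∠ = arctan(300/80) ≈ 75.07°
∠G = 0.00° − 163.16° = -163.16°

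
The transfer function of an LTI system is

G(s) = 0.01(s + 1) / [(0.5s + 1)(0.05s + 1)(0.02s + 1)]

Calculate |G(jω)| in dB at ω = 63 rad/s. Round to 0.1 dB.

At ω = 63 rad/s:
zero (1 + j63·1) = 1 + j63 → |·| ≈ 63.008, ∠ ≈ 89.09°
pole (1 + j63·0.5) = 1 + j31.5 → |·| ≈ 31.516, ∠ ≈ 88.18°
pole (1 + j63·0.05) = 1 + j3.15 → |·| ≈ 3.3049, ∠ ≈ 72.39°
pole (1 + j63·0.02) = 1 + j1.26 → |·| ≈ 1.6086, ∠ ≈ 51.56°
|G| = 0.01 · 63.008 / (31.516 · 3.3049 · 1.6086) ≈ 0.0037606
Gain = 20 log₁₀(0.0037606) ≈ -48.49 dB

-48.5 dB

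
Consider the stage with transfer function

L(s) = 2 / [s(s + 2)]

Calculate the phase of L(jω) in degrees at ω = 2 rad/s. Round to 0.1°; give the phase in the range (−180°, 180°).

At s = jω = j2:
pole (s+2): 2 + j2 → |·| = √(2²+2²) = √8 ≈ 2.8284, ∠ = arctan(2/2) ≈ 45.00°
pole at origin: |s| = 2, ∠ = 90.00° (in denominator)
∠L = 0.00° − 135.00° = -135.00°

-135.0°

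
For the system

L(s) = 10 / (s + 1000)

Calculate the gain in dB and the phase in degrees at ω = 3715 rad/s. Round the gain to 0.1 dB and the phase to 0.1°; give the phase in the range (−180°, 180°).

-51.7 dB, -74.9°

Substitute s = j3715:
Numerator: 10 = 10 + j0
Denominator: (j3715) + 1000 = 1000 + j3715
|N| = √(10² + 0²) ≈ 10, ∠N ≈ 0.00°
|D| = √(1000² + 3715²) ≈ 3847.2, ∠D ≈ 74.93°
|L| = 10 / 3847.2 ≈ 0.0025993
Gain = 20 log₁₀(0.0025993) ≈ -51.70 dB
∠L = 0.00° − 74.93° = -74.93°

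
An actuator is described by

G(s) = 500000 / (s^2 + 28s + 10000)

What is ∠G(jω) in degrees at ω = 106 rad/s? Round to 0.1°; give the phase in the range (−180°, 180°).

-112.6°

At s = jω = j106:
quadratic: (j106)² + 28·j106 + 10000 = -1236 + j2968 → |·| ≈ 3215.1, ∠ ≈ 112.61°
∠G = 0.00° − 112.61° = -112.61°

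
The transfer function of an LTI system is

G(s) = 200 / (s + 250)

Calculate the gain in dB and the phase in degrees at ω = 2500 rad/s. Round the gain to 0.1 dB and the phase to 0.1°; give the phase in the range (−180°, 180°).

-22.0 dB, -84.3°

At s = jω = j2500:
pole (s+250): 250 + j2500 → |·| = √(250²+2500²) = √6312500 ≈ 2512.5, ∠ = arctan(2500/250) ≈ 84.29°
|G| = 200 / 2512.5 ≈ 0.079602
Gain = 20 log₁₀(0.079602) ≈ -21.98 dB
∠G = 0.00° − 84.29° = -84.29°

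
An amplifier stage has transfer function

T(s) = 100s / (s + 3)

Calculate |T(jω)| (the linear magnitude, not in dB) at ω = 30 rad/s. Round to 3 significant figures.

At s = jω = j30:
zero at origin: s = j30 → |·| = 30, ∠ = 90.00°
pole (s+3): 3 + j30 → |·| = √(3²+30²) = √909 ≈ 30.15, ∠ = arctan(30/3) ≈ 84.29°
|T| = 100 · 30 / 30.15 ≈ 99.502

99.5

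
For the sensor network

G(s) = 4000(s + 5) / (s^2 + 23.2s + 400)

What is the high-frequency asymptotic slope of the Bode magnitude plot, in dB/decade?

Each pole contributes −20 dB/decade at high frequency; each zero contributes +20 dB/decade.
Net: 1 zero(s) − 2 pole(s) → -20 dB/decade.

-20 dB/decade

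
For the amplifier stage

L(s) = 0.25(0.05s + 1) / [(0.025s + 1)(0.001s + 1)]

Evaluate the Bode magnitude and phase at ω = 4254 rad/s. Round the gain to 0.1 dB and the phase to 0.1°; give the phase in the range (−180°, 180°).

At ω = 4254 rad/s:
zero (1 + j4254·0.05) = 1 + j212.7 → |·| ≈ 212.7, ∠ ≈ 89.73°
pole (1 + j4254·0.025) = 1 + j106.35 → |·| ≈ 106.35, ∠ ≈ 89.46°
pole (1 + j4254·0.001) = 1 + j4.254 → |·| ≈ 4.37, ∠ ≈ 76.77°
|L| = 0.25 · 212.7 / (106.35 · 4.37) ≈ 0.11442
Gain = 20 log₁₀(0.11442) ≈ -18.83 dB
∠L = (89.73°) − (89.46° + 76.77°) = -76.50°

-18.8 dB, -76.5°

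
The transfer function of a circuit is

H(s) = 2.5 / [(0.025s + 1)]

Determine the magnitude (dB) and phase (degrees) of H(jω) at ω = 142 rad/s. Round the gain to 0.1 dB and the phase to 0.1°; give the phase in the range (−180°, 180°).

-3.4 dB, -74.3°

At ω = 142 rad/s:
pole (1 + j142·0.025) = 1 + j3.55 → |·| ≈ 3.6882, ∠ ≈ 74.27°
|H| = 2.5 · 1 / (3.6882) ≈ 0.67784
Gain = 20 log₁₀(0.67784) ≈ -3.38 dB
∠H = (0°) − (74.27°) = -74.27°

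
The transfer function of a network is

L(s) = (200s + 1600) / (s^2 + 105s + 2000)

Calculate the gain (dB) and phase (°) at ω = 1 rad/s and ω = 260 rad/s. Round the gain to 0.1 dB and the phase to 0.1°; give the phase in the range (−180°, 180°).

Substitute s = j1:
Numerator: 200(j1) + 1600 = 1600 + j200
Denominator: (j1)^2 + 105(j1) + 2000 = 1999 + j105
|N| = √(1600² + 200²) ≈ 1612.5, ∠N ≈ 7.13°
|D| = √(1999² + 105²) ≈ 2001.8, ∠D ≈ 3.01°
|L| = 1612.5 / 2001.8 ≈ 0.80553
Gain = 20 log₁₀(0.80553) ≈ -1.88 dB
∠L = 7.13° − 3.01° = 4.12°

Substitute s = j260:
Numerator: 200(j260) + 1600 = 1600 + j52000
Denominator: (j260)^2 + 105(j260) + 2000 = -65600 + j27300
|N| = √(1600² + 52000²) ≈ 52025, ∠N ≈ 88.24°
|D| = √(65600² + 27300²) ≈ 71054, ∠D ≈ 157.40°
|L| = 52025 / 71054 ≈ 0.73219
Gain = 20 log₁₀(0.73219) ≈ -2.71 dB
∠L = 88.24° − 157.40° = -69.16°

ω = 1: -1.9 dB, 4.1°; ω = 260: -2.7 dB, -69.2°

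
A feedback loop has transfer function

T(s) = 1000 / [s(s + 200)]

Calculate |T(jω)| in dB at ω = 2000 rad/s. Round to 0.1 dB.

At s = jω = j2000:
pole (s+200): 200 + j2000 → |·| = √(200²+2000²) = √4040000 ≈ 2010, ∠ = arctan(2000/200) ≈ 84.29°
pole at origin: |s| = 2000, ∠ = 90.00° (in denominator)
|T| = 1000 / 4.02e+06 ≈ 0.00024876
Gain = 20 log₁₀(0.00024876) ≈ -72.08 dB

-72.1 dB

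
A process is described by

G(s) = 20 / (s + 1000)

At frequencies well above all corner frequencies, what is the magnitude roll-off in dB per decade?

Each pole contributes −20 dB/decade at high frequency; each zero contributes +20 dB/decade.
Net: 0 zero(s) − 1 pole(s) → -20 dB/decade.

-20 dB/decade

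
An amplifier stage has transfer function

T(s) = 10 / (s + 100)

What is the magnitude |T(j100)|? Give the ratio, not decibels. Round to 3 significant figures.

0.0707

Substitute s = j100:
Numerator: 10 = 10 + j0
Denominator: (j100) + 100 = 100 + j100
|N| = √(10² + 0²) ≈ 10, ∠N ≈ 0.00°
|D| = √(100² + 100²) ≈ 141.42, ∠D ≈ 45.00°
|T| = 10 / 141.42 ≈ 0.070711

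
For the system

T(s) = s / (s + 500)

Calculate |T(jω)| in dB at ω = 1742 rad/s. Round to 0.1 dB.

At s = jω = j1742:
zero at origin: s = j1742 → |·| = 1742, ∠ = 90.00°
pole (s+500): 500 + j1742 → |·| = √(500²+1742²) = √3284564 ≈ 1812.3, ∠ = arctan(1742/500) ≈ 73.99°
|T| = 1 · 1742 / 1812.3 ≈ 0.96121
Gain = 20 log₁₀(0.96121) ≈ -0.34 dB

-0.3 dB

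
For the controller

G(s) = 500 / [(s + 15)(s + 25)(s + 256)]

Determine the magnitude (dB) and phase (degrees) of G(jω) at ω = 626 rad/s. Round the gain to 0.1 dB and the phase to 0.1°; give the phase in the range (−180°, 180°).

At s = jω = j626:
pole (s+15): 15 + j626 → |·| = √(15²+626²) = √392101 ≈ 626.18, ∠ = arctan(626/15) ≈ 88.63°
pole (s+25): 25 + j626 → |·| = √(25²+626²) = √392501 ≈ 626.5, ∠ = arctan(626/25) ≈ 87.71°
pole (s+256): 256 + j626 → |·| = √(256²+626²) = √457412 ≈ 676.32, ∠ = arctan(626/256) ≈ 67.76°
|G| = 500 / 2.6532e+08 ≈ 1.8845e-06
Gain = 20 log₁₀(1.8845e-06) ≈ -114.50 dB
∠G = 0.00° − 244.10° = -244.10° ≡ 115.90° (principal value)

-114.5 dB, 115.9°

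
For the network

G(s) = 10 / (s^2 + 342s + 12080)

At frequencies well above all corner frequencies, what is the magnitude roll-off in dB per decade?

Each pole contributes −20 dB/decade at high frequency; each zero contributes +20 dB/decade.
Net: 0 zero(s) − 2 pole(s) → -40 dB/decade.

-40 dB/decade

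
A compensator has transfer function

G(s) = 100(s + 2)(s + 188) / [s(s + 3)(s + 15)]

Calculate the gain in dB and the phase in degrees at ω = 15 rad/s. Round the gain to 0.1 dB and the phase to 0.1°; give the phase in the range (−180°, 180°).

At s = jω = j15:
zero (s+2): 2 + j15 → |·| = √(2²+15²) = √229 ≈ 15.133, ∠ = arctan(15/2) ≈ 82.41°
zero (s+188): 188 + j15 → |·| = √(188²+15²) = √35569 ≈ 188.6, ∠ = arctan(15/188) ≈ 4.56°
pole (s+3): 3 + j15 → |·| = √(3²+15²) = √234 ≈ 15.297, ∠ = arctan(15/3) ≈ 78.69°
pole (s+15): 15 + j15 → |·| = √(15²+15²) = √450 ≈ 21.213, ∠ = arctan(15/15) ≈ 45.00°
pole at origin: |s| = 15, ∠ = 90.00° (in denominator)
|G| = 100 · 2854.1 / 4867.4 ≈ 58.637
Gain = 20 log₁₀(58.637) ≈ 35.36 dB
∠G = 86.97° − 213.69° = -126.72°

35.4 dB, -126.7°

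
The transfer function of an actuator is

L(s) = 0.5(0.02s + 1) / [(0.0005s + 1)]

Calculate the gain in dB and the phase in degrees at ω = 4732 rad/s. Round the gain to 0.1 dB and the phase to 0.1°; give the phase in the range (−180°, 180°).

At ω = 4732 rad/s:
zero (1 + j4732·0.02) = 1 + j94.64 → |·| ≈ 94.645, ∠ ≈ 89.39°
pole (1 + j4732·0.0005) = 1 + j2.366 → |·| ≈ 2.5686, ∠ ≈ 67.09°
|L| = 0.5 · 94.645 / (2.5686) ≈ 18.423
Gain = 20 log₁₀(18.423) ≈ 25.31 dB
∠L = (89.39°) − (67.09°) = 22.30°

25.3 dB, 22.3°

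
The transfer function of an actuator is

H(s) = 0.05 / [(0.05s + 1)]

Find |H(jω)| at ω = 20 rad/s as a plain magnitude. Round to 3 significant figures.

0.0354

At ω = 20 rad/s:
pole (1 + j20·0.05) = 1 + j1 → |·| ≈ 1.4142, ∠ ≈ 45.00°
|H| = 0.05 · 1 / (1.4142) ≈ 0.035356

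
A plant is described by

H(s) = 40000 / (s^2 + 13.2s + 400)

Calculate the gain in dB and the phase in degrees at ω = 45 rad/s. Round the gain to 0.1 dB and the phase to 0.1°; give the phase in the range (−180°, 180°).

At s = jω = j45:
quadratic: (j45)² + 13.2·j45 + 400 = -1625 + j594 → |·| ≈ 1730.2, ∠ ≈ 159.92°
|H| = 40000 / 1730.2 ≈ 23.119
Gain = 20 log₁₀(23.119) ≈ 27.28 dB
∠H = 0.00° − 159.92° = -159.92°

27.3 dB, -159.9°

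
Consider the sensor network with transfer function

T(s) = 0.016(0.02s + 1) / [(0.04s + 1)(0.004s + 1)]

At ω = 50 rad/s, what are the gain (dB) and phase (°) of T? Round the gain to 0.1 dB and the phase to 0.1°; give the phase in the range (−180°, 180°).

At ω = 50 rad/s:
zero (1 + j50·0.02) = 1 + j1 → |·| ≈ 1.4142, ∠ ≈ 45.00°
pole (1 + j50·0.04) = 1 + j2 → |·| ≈ 2.2361, ∠ ≈ 63.43°
pole (1 + j50·0.004) = 1 + j0.2 → |·| ≈ 1.0198, ∠ ≈ 11.31°
|T| = 0.016 · 1.4142 / (2.2361 · 1.0198) ≈ 0.0099226
Gain = 20 log₁₀(0.0099226) ≈ -40.07 dB
∠T = (45.00°) − (63.43° + 11.31°) = -29.74°

-40.1 dB, -29.7°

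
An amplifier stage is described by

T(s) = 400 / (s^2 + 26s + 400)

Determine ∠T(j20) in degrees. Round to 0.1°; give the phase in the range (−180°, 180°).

-90.0°

At s = jω = j20:
quadratic: (j20)² + 26·j20 + 400 = 0 + j520 → |·| ≈ 520, ∠ ≈ 90.00°
∠T = 0.00° − 90.00° = -90.00°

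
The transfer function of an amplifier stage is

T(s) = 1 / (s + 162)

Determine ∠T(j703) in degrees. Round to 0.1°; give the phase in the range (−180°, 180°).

Substitute s = j703:
Numerator: 1 = 1 + j0
Denominator: (j703) + 162 = 162 + j703
|N| = √(1² + 0²) ≈ 1, ∠N ≈ 0.00°
|D| = √(162² + 703²) ≈ 721.42, ∠D ≈ 77.02°
∠T = 0.00° − 77.02° = -77.02°

-77.0°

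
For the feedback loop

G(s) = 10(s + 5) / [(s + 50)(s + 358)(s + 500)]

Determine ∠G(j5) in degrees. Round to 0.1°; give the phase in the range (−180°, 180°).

At s = jω = j5:
zero (s+5): 5 + j5 → |·| = √(5²+5²) = √50 ≈ 7.0711, ∠ = arctan(5/5) ≈ 45.00°
pole (s+50): 50 + j5 → |·| = √(50²+5²) = √2525 ≈ 50.249, ∠ = arctan(5/50) ≈ 5.71°
pole (s+358): 358 + j5 → |·| = √(358²+5²) = √128189 ≈ 358.03, ∠ = arctan(5/358) ≈ 0.80°
pole (s+500): 500 + j5 → |·| = √(500²+5²) = √250025 ≈ 500.02, ∠ = arctan(5/500) ≈ 0.57°
∠G = 45.00° − 7.08° = 37.92°

37.9°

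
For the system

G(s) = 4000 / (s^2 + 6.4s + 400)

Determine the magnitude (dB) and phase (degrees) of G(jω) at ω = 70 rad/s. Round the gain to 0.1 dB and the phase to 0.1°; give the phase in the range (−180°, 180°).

-1.1 dB, -174.3°

At s = jω = j70:
quadratic: (j70)² + 6.4·j70 + 400 = -4500 + j448 → |·| ≈ 4522.2, ∠ ≈ 174.31°
|G| = 4000 / 4522.2 ≈ 0.88453
Gain = 20 log₁₀(0.88453) ≈ -1.07 dB
∠G = 0.00° − 174.31° = -174.31°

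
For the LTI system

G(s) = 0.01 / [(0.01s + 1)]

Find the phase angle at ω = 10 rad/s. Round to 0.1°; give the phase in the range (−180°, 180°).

At ω = 10 rad/s:
pole (1 + j10·0.01) = 1 + j0.1 → |·| ≈ 1.005, ∠ ≈ 5.71°
∠G = (0°) − (5.71°) = -5.71°

-5.7°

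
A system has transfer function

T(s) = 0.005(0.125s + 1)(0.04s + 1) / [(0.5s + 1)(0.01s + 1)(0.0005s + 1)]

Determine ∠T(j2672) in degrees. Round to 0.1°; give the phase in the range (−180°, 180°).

At ω = 2672 rad/s:
zero (1 + j2672·0.125) = 1 + j334 → |·| ≈ 334, ∠ ≈ 89.83°
zero (1 + j2672·0.04) = 1 + j106.88 → |·| ≈ 106.88, ∠ ≈ 89.46°
pole (1 + j2672·0.5) = 1 + j1336 → |·| ≈ 1336, ∠ ≈ 89.96°
pole (1 + j2672·0.01) = 1 + j26.72 → |·| ≈ 26.739, ∠ ≈ 87.86°
pole (1 + j2672·0.0005) = 1 + j1.336 → |·| ≈ 1.6688, ∠ ≈ 53.19°
∠T = (89.83° + 89.46°) − (89.96° + 87.86° + 53.19°) = -51.72°

-51.7°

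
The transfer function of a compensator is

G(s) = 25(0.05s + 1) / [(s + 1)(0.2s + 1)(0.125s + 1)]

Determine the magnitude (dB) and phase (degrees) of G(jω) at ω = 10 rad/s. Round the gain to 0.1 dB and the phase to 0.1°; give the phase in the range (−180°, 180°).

At ω = 10 rad/s:
zero (1 + j10·0.05) = 1 + j0.5 → |·| ≈ 1.118, ∠ ≈ 26.57°
pole (1 + j10·1) = 1 + j10 → |·| ≈ 10.05, ∠ ≈ 84.29°
pole (1 + j10·0.2) = 1 + j2 → |·| ≈ 2.2361, ∠ ≈ 63.43°
pole (1 + j10·0.125) = 1 + j1.25 → |·| ≈ 1.6008, ∠ ≈ 51.34°
|G| = 25 · 1.118 / (10.05 · 2.2361 · 1.6008) ≈ 0.77694
Gain = 20 log₁₀(0.77694) ≈ -2.19 dB
∠G = (26.57°) − (84.29° + 63.43° + 51.34°) = -172.49°

-2.2 dB, -172.5°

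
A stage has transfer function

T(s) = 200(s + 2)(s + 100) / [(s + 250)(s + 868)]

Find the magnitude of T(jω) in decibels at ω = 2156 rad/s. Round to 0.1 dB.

At s = jω = j2156:
zero (s+2): 2 + j2156 → |·| = √(2²+2156²) = √4648340 ≈ 2156, ∠ = arctan(2156/2) ≈ 89.95°
zero (s+100): 100 + j2156 → |·| = √(100²+2156²) = √4658336 ≈ 2158.3, ∠ = arctan(2156/100) ≈ 87.34°
pole (s+250): 250 + j2156 → |·| = √(250²+2156²) = √4710836 ≈ 2170.4, ∠ = arctan(2156/250) ≈ 83.39°
pole (s+868): 868 + j2156 → |·| = √(868²+2156²) = √5401760 ≈ 2324.2, ∠ = arctan(2156/868) ≈ 68.07°
|T| = 200 · 4.6533e+06 / 5.0444e+06 ≈ 184.49
Gain = 20 log₁₀(184.49) ≈ 45.32 dB

45.3 dB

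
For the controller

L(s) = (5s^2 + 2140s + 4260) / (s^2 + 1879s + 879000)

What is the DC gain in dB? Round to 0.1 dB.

-46.3 dB

L(0) = 4260 / 879000 ≈ 0.0048464
20 log₁₀(0.0048464) ≈ -46.29 dB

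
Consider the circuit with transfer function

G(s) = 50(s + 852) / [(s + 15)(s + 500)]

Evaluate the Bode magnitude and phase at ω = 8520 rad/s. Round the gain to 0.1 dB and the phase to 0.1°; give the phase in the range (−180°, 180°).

At s = jω = j8520:
zero (s+852): 852 + j8520 → |·| = √(852²+8520²) = √73316304 ≈ 8562.5, ∠ = arctan(8520/852) ≈ 84.29°
pole (s+15): 15 + j8520 → |·| = √(15²+8520²) = √72590625 ≈ 8520, ∠ = arctan(8520/15) ≈ 89.90°
pole (s+500): 500 + j8520 → |·| = √(500²+8520²) = √72840400 ≈ 8534.7, ∠ = arctan(8520/500) ≈ 86.64°
|G| = 50 · 8562.5 / 7.2716e+07 ≈ 0.0058876
Gain = 20 log₁₀(0.0058876) ≈ -44.60 dB
∠G = 84.29° − 176.54° = -92.25°

-44.6 dB, -92.3°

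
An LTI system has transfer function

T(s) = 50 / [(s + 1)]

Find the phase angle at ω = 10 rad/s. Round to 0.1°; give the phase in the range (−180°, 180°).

At ω = 10 rad/s:
pole (1 + j10·1) = 1 + j10 → |·| ≈ 10.05, ∠ ≈ 84.29°
∠T = (0°) − (84.29°) = -84.29°

-84.3°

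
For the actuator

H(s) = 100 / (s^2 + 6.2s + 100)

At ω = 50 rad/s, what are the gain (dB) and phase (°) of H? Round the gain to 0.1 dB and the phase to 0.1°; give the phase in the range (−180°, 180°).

At s = jω = j50:
quadratic: (j50)² + 6.2·j50 + 100 = -2400 + j310 → |·| ≈ 2419.9, ∠ ≈ 172.64°
|H| = 100 / 2419.9 ≈ 0.041324
Gain = 20 log₁₀(0.041324) ≈ -27.68 dB
∠H = 0.00° − 172.64° = -172.64°

-27.7 dB, -172.6°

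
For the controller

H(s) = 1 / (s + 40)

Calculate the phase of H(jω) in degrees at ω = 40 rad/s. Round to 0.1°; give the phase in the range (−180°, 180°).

-45.0°

At s = jω = j40:
pole (s+40): 40 + j40 → |·| = √(40²+40²) = √3200 ≈ 56.569, ∠ = arctan(40/40) ≈ 45.00°
∠H = 0.00° − 45.00° = -45.00°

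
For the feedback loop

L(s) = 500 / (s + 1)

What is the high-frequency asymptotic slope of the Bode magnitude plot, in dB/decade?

Each pole contributes −20 dB/decade at high frequency; each zero contributes +20 dB/decade.
Net: 0 zero(s) − 1 pole(s) → -20 dB/decade.

-20 dB/decade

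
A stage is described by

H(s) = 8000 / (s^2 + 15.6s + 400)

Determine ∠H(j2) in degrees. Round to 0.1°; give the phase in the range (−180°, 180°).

-4.5°

At s = jω = j2:
quadratic: (j2)² + 15.6·j2 + 400 = 396 + j31.2 → |·| ≈ 397.23, ∠ ≈ 4.50°
∠H = 0.00° − 4.50° = -4.50°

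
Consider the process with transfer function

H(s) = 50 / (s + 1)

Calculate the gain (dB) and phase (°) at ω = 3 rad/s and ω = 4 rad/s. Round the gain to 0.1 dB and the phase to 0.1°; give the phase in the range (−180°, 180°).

ω = 3: 24.0 dB, -71.6°; ω = 4: 21.7 dB, -76.0°

At s = jω = j3:
pole (s+1): 1 + j3 → |·| = √(1²+3²) = √10 ≈ 3.1623, ∠ = arctan(3/1) ≈ 71.57°
|H| = 50 / 3.1623 ≈ 15.811
Gain = 20 log₁₀(15.811) ≈ 23.98 dB
∠H = 0.00° − 71.57° = -71.57°

At s = jω = j4:
pole (s+1): 1 + j4 → |·| = √(1²+4²) = √17 ≈ 4.1231, ∠ = arctan(4/1) ≈ 75.96°
|H| = 50 / 4.1231 ≈ 12.127
Gain = 20 log₁₀(12.127) ≈ 21.68 dB
∠H = 0.00° − 75.96° = -75.96°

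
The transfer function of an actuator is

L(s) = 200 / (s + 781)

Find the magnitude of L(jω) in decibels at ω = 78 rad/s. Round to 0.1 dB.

-11.9 dB

At s = jω = j78:
pole (s+781): 781 + j78 → |·| = √(781²+78²) = √616045 ≈ 784.89, ∠ = arctan(78/781) ≈ 5.70°
|L| = 200 / 784.89 ≈ 0.25481
Gain = 20 log₁₀(0.25481) ≈ -11.88 dB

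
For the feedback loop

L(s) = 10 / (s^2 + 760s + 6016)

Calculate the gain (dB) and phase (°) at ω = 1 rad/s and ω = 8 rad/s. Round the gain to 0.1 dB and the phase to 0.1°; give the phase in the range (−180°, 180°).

Substitute s = j1:
Numerator: 10 = 10 + j0
Denominator: (j1)^2 + 760(j1) + 6016 = 6015 + j760
|N| = √(10² + 0²) ≈ 10, ∠N ≈ 0.00°
|D| = √(6015² + 760²) ≈ 6062.8, ∠D ≈ 7.20°
|L| = 10 / 6062.8 ≈ 0.0016494
Gain = 20 log₁₀(0.0016494) ≈ -55.65 dB
∠L = 0.00° − 7.20° = -7.20°

Substitute s = j8:
Numerator: 10 = 10 + j0
Denominator: (j8)^2 + 760(j8) + 6016 = 5952 + j6080
|N| = √(10² + 0²) ≈ 10, ∠N ≈ 0.00°
|D| = √(5952² + 6080²) ≈ 8508.4, ∠D ≈ 45.61°
|L| = 10 / 8508.4 ≈ 0.0011753
Gain = 20 log₁₀(0.0011753) ≈ -58.60 dB
∠L = 0.00° − 45.61° = -45.61°

ω = 1: -55.7 dB, -7.2°; ω = 8: -58.6 dB, -45.6°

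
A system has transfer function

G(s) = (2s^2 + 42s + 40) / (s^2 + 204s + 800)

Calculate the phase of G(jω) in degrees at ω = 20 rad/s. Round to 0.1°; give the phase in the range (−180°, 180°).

Substitute s = j20:
Numerator: 2(j20)^2 + 42(j20) + 40 = -760 + j840
Denominator: (j20)^2 + 204(j20) + 800 = 400 + j4080
|N| = √(760² + 840²) ≈ 1132.8, ∠N ≈ 132.14°
|D| = √(400² + 4080²) ≈ 4099.6, ∠D ≈ 84.40°
∠G = 132.14° − 84.40° = 47.74°

47.7°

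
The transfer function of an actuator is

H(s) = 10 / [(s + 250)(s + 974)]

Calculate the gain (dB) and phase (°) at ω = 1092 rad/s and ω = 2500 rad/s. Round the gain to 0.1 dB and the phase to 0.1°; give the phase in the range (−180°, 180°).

At s = jω = j1092:
pole (s+250): 250 + j1092 → |·| = √(250²+1092²) = √1254964 ≈ 1120.3, ∠ = arctan(1092/250) ≈ 77.11°
pole (s+974): 974 + j1092 → |·| = √(974²+1092²) = √2141140 ≈ 1463.3, ∠ = arctan(1092/974) ≈ 48.27°
|H| = 10 / 1.6393e+06 ≈ 6.1002e-06
Gain = 20 log₁₀(6.1002e-06) ≈ -104.29 dB
∠H = 0.00° − 125.38° = -125.38°

At s = jω = j2500:
pole (s+250): 250 + j2500 → |·| = √(250²+2500²) = √6312500 ≈ 2512.5, ∠ = arctan(2500/250) ≈ 84.29°
pole (s+974): 974 + j2500 → |·| = √(974²+2500²) = √7198676 ≈ 2683, ∠ = arctan(2500/974) ≈ 68.71°
|H| = 10 / 6.741e+06 ≈ 1.4835e-06
Gain = 20 log₁₀(1.4835e-06) ≈ -116.57 dB
∠H = 0.00° − 153.00° = -153.00°

ω = 1092: -104.3 dB, -125.4°; ω = 2500: -116.6 dB, -153.0°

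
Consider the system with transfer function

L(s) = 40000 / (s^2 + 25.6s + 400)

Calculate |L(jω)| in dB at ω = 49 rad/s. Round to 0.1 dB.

At s = jω = j49:
quadratic: (j49)² + 25.6·j49 + 400 = -2001 + j1254.4 → |·| ≈ 2361.7, ∠ ≈ 147.92°
|L| = 40000 / 2361.7 ≈ 16.937
Gain = 20 log₁₀(16.937) ≈ 24.58 dB

24.6 dB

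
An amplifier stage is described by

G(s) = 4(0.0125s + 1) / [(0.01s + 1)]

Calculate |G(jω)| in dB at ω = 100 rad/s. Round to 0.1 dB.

13.1 dB

At ω = 100 rad/s:
zero (1 + j100·0.0125) = 1 + j1.25 → |·| ≈ 1.6008, ∠ ≈ 51.34°
pole (1 + j100·0.01) = 1 + j1 → |·| ≈ 1.4142, ∠ ≈ 45.00°
|G| = 4 · 1.6008 / (1.4142) ≈ 4.5278
Gain = 20 log₁₀(4.5278) ≈ 13.12 dB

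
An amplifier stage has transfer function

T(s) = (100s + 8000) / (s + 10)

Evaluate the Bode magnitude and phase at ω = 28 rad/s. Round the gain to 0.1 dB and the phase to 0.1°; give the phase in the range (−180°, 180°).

49.1 dB, -51.1°

Substitute s = j28:
Numerator: 100(j28) + 8000 = 8000 + j2800
Denominator: (j28) + 10 = 10 + j28
|N| = √(8000² + 2800²) ≈ 8475.8, ∠N ≈ 19.29°
|D| = √(10² + 28²) ≈ 29.732, ∠D ≈ 70.35°
|T| = 8475.8 / 29.732 ≈ 285.07
Gain = 20 log₁₀(285.07) ≈ 49.10 dB
∠T = 19.29° − 70.35° = -51.06°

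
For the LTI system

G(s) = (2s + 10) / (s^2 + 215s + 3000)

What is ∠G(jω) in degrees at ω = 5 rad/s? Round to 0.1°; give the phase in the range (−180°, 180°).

Substitute s = j5:
Numerator: 2(j5) + 10 = 10 + j10
Denominator: (j5)^2 + 215(j5) + 3000 = 2975 + j1075
|N| = √(10² + 10²) ≈ 14.142, ∠N ≈ 45.00°
|D| = √(2975² + 1075²) ≈ 3163.3, ∠D ≈ 19.87°
∠G = 45.00° − 19.87° = 25.13°

25.1°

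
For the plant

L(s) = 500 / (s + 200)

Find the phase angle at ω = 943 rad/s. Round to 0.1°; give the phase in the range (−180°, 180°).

At s = jω = j943:
pole (s+200): 200 + j943 → |·| = √(200²+943²) = √929249 ≈ 963.98, ∠ = arctan(943/200) ≈ 78.03°
∠L = 0.00° − 78.03° = -78.03°

-78.0°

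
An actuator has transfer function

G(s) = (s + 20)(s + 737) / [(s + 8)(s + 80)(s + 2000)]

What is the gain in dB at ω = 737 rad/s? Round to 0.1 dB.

-63.6 dB

At s = jω = j737:
zero (s+20): 20 + j737 → |·| = √(20²+737²) = √543569 ≈ 737.27, ∠ = arctan(737/20) ≈ 88.45°
zero (s+737): 737 + j737 → |·| = √(737²+737²) = √1086338 ≈ 1042.3, ∠ = arctan(737/737) ≈ 45.00°
pole (s+8): 8 + j737 → |·| = √(8²+737²) = √543233 ≈ 737.04, ∠ = arctan(737/8) ≈ 89.38°
pole (s+80): 80 + j737 → |·| = √(80²+737²) = √549569 ≈ 741.33, ∠ = arctan(737/80) ≈ 83.80°
pole (s+2000): 2000 + j737 → |·| = √(2000²+737²) = √4543169 ≈ 2131.5, ∠ = arctan(737/2000) ≈ 20.23°
|G| = 1 · 7.6846e+05 / 1.1646e+09 ≈ 0.00065985
Gain = 20 log₁₀(0.00065985) ≈ -63.61 dB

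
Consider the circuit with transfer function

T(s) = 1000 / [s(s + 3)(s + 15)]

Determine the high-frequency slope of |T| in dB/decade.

Each pole contributes −20 dB/decade at high frequency; each zero contributes +20 dB/decade.
Net: 0 zero(s) − 3 pole(s) → -60 dB/decade.

-60 dB/decade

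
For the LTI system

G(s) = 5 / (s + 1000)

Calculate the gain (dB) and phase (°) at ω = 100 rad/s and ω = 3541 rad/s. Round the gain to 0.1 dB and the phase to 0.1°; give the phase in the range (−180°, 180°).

ω = 100: -46.1 dB, -5.7°; ω = 3541: -57.3 dB, -74.2°

Substitute s = j100:
Numerator: 5 = 5 + j0
Denominator: (j100) + 1000 = 1000 + j100
|N| = √(5² + 0²) ≈ 5, ∠N ≈ 0.00°
|D| = √(1000² + 100²) ≈ 1005, ∠D ≈ 5.71°
|G| = 5 / 1005 ≈ 0.0049751
Gain = 20 log₁₀(0.0049751) ≈ -46.06 dB
∠G = 0.00° − 5.71° = -5.71°

Substitute s = j3541:
Numerator: 5 = 5 + j0
Denominator: (j3541) + 1000 = 1000 + j3541
|N| = √(5² + 0²) ≈ 5, ∠N ≈ 0.00°
|D| = √(1000² + 3541²) ≈ 3679.5, ∠D ≈ 74.23°
|G| = 5 / 3679.5 ≈ 0.0013589
Gain = 20 log₁₀(0.0013589) ≈ -57.34 dB
∠G = 0.00° − 74.23° = -74.23°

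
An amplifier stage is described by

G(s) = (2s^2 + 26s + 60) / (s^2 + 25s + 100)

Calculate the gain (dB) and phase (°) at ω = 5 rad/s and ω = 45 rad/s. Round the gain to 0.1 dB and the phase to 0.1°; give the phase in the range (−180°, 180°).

Substitute s = j5:
Numerator: 2(j5)^2 + 26(j5) + 60 = 10 + j130
Denominator: (j5)^2 + 25(j5) + 100 = 75 + j125
|N| = √(10² + 130²) ≈ 130.38, ∠N ≈ 85.60°
|D| = √(75² + 125²) ≈ 145.77, ∠D ≈ 59.04°
|G| = 130.38 / 145.77 ≈ 0.89442
Gain = 20 log₁₀(0.89442) ≈ -0.97 dB
∠G = 85.60° − 59.04° = 26.56°

Substitute s = j45:
Numerator: 2(j45)^2 + 26(j45) + 60 = -3990 + j1170
Denominator: (j45)^2 + 25(j45) + 100 = -1925 + j1125
|N| = √(3990² + 1170²) ≈ 4158, ∠N ≈ 163.66°
|D| = √(1925² + 1125²) ≈ 2229.6, ∠D ≈ 149.70°
|G| = 4158 / 2229.6 ≈ 1.8649
Gain = 20 log₁₀(1.8649) ≈ 5.41 dB
∠G = 163.66° − 149.70° = 13.96°

ω = 5: -1.0 dB, 26.6°; ω = 45: 5.4 dB, 14.0°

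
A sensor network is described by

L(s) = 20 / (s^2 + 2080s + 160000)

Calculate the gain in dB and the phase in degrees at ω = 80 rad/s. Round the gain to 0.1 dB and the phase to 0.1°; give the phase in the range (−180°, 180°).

Substitute s = j80:
Numerator: 20 = 20 + j0
Denominator: (j80)^2 + 2080(j80) + 160000 = 153600 + j166400
|N| = √(20² + 0²) ≈ 20, ∠N ≈ 0.00°
|D| = √(153600² + 166400²) ≈ 2.2646e+05, ∠D ≈ 47.29°
|L| = 20 / 2.2646e+05 ≈ 8.8316e-05
Gain = 20 log₁₀(8.8316e-05) ≈ -81.08 dB
∠L = 0.00° − 47.29° = -47.29°

-81.1 dB, -47.3°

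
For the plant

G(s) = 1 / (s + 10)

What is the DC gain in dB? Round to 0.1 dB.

-20.0 dB

G(0) = 1 / (10) = 0.1
20 log₁₀(0.1) ≈ -20.00 dB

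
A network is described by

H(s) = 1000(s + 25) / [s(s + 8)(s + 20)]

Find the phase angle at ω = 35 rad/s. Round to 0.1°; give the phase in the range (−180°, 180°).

At s = jω = j35:
zero (s+25): 25 + j35 → |·| = √(25²+35²) = √1850 ≈ 43.012, ∠ = arctan(35/25) ≈ 54.46°
pole (s+8): 8 + j35 → |·| = √(8²+35²) = √1289 ≈ 35.903, ∠ = arctan(35/8) ≈ 77.12°
pole (s+20): 20 + j35 → |·| = √(20²+35²) = √1625 ≈ 40.311, ∠ = arctan(35/20) ≈ 60.26°
pole at origin: |s| = 35, ∠ = 90.00° (in denominator)
∠H = 54.46° − 227.38° = -172.92°

-172.9°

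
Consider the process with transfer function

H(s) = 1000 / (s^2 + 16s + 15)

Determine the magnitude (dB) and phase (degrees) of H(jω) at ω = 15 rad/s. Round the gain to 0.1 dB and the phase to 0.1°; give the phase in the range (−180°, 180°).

Substitute s = j15:
Numerator: 1000 = 1000 + j0
Denominator: (j15)^2 + 16(j15) + 15 = -210 + j240
|N| = √(1000² + 0²) ≈ 1000, ∠N ≈ 0.00°
|D| = √(210² + 240²) ≈ 318.9, ∠D ≈ 131.19°
|H| = 1000 / 318.9 ≈ 3.1358
Gain = 20 log₁₀(3.1358) ≈ 9.93 dB
∠H = 0.00° − 131.19° = -131.19°

9.9 dB, -131.2°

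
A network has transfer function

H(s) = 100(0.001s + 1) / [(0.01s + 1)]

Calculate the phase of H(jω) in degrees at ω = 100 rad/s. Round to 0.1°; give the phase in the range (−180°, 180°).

-39.3°

At ω = 100 rad/s:
zero (1 + j100·0.001) = 1 + j0.1 → |·| ≈ 1.005, ∠ ≈ 5.71°
pole (1 + j100·0.01) = 1 + j1 → |·| ≈ 1.4142, ∠ ≈ 45.00°
∠H = (5.71°) − (45.00°) = -39.29°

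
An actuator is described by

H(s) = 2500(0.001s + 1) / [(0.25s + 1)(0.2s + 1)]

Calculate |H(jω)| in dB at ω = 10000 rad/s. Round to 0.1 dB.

-46.0 dB

At ω = 10000 rad/s:
zero (1 + j10000·0.001) = 1 + j10 → |·| ≈ 10.05, ∠ ≈ 84.29°
pole (1 + j10000·0.25) = 1 + j2500 → |·| ≈ 2500, ∠ ≈ 89.98°
pole (1 + j10000·0.2) = 1 + j2000 → |·| ≈ 2000, ∠ ≈ 89.97°
|H| = 2500 · 10.05 / (2500 · 2000) ≈ 0.005025
Gain = 20 log₁₀(0.005025) ≈ -45.98 dB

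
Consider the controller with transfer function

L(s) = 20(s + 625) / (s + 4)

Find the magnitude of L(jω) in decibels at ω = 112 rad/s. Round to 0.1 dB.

At s = jω = j112:
zero (s+625): 625 + j112 → |·| = √(625²+112²) = √403169 ≈ 634.96, ∠ = arctan(112/625) ≈ 10.16°
pole (s+4): 4 + j112 → |·| = √(4²+112²) = √12560 ≈ 112.07, ∠ = arctan(112/4) ≈ 87.95°
|L| = 20 · 634.96 / 112.07 ≈ 113.31
Gain = 20 log₁₀(113.31) ≈ 41.09 dB

41.1 dB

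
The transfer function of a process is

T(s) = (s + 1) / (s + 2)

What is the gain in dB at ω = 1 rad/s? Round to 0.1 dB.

-4.0 dB

Substitute s = j1:
Numerator: (j1) + 1 = 1 + j1
Denominator: (j1) + 2 = 2 + j1
|N| = √(1² + 1²) ≈ 1.4142, ∠N ≈ 45.00°
|D| = √(2² + 1²) ≈ 2.2361, ∠D ≈ 26.57°
|T| = 1.4142 / 2.2361 ≈ 0.63244
Gain = 20 log₁₀(0.63244) ≈ -3.98 dB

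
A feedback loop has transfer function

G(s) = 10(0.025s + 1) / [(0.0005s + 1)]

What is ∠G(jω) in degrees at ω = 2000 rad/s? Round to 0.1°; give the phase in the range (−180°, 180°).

At ω = 2000 rad/s:
zero (1 + j2000·0.025) = 1 + j50 → |·| ≈ 50.01, ∠ ≈ 88.85°
pole (1 + j2000·0.0005) = 1 + j1 → |·| ≈ 1.4142, ∠ ≈ 45.00°
∠G = (88.85°) − (45.00°) = 43.85°

43.9°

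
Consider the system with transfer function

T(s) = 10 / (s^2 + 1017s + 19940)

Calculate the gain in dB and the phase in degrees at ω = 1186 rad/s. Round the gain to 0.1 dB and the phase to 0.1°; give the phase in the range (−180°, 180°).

Substitute s = j1186:
Numerator: 10 = 10 + j0
Denominator: (j1186)^2 + 1017(j1186) + 19940 = -1386656 + j1206162
|N| = √(10² + 0²) ≈ 10, ∠N ≈ 0.00°
|D| = √(1386656² + 1206162²) ≈ 1.8378e+06, ∠D ≈ 138.98°
|T| = 10 / 1.8378e+06 ≈ 5.4413e-06
Gain = 20 log₁₀(5.4413e-06) ≈ -105.29 dB
∠T = 0.00° − 138.98° = -138.98°

-105.3 dB, -139.0°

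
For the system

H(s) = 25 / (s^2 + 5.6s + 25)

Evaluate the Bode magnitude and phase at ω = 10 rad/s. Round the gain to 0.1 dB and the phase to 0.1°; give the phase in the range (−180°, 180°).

At s = jω = j10:
quadratic: (j10)² + 5.6·j10 + 25 = -75 + j56 → |·| ≈ 93.6, ∠ ≈ 143.25°
|H| = 25 / 93.6 ≈ 0.26709
Gain = 20 log₁₀(0.26709) ≈ -11.47 dB
∠H = 0.00° − 143.25° = -143.25°

-11.5 dB, -143.3°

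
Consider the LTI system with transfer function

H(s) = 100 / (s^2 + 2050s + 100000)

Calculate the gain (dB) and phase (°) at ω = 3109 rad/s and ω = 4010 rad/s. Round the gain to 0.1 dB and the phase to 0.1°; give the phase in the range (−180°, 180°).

ω = 3109: -101.2 dB, -146.3°; ω = 4010: -105.1 dB, -152.8°

Substitute s = j3109:
Numerator: 100 = 100 + j0
Denominator: (j3109)^2 + 2050(j3109) + 100000 = -9565881 + j6373450
|N| = √(100² + 0²) ≈ 100, ∠N ≈ 0.00°
|D| = √(9565881² + 6373450²) ≈ 1.1495e+07, ∠D ≈ 146.33°
|H| = 100 / 1.1495e+07 ≈ 8.6994e-06
Gain = 20 log₁₀(8.6994e-06) ≈ -101.21 dB
∠H = 0.00° − 146.33° = -146.33°

Substitute s = j4010:
Numerator: 100 = 100 + j0
Denominator: (j4010)^2 + 2050(j4010) + 100000 = -15980100 + j8220500
|N| = √(100² + 0²) ≈ 100, ∠N ≈ 0.00°
|D| = √(15980100² + 8220500²) ≈ 1.7971e+07, ∠D ≈ 152.78°
|H| = 100 / 1.7971e+07 ≈ 5.5645e-06
Gain = 20 log₁₀(5.5645e-06) ≈ -105.09 dB
∠H = 0.00° − 152.78° = -152.78°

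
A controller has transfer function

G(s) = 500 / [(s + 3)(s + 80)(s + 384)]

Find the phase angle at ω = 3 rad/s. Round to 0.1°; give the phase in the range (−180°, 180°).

-47.6°

At s = jω = j3:
pole (s+3): 3 + j3 → |·| = √(3²+3²) = √18 ≈ 4.2426, ∠ = arctan(3/3) ≈ 45.00°
pole (s+80): 80 + j3 → |·| = √(80²+3²) = √6409 ≈ 80.056, ∠ = arctan(3/80) ≈ 2.15°
pole (s+384): 384 + j3 → |·| = √(384²+3²) = √147465 ≈ 384.01, ∠ = arctan(3/384) ≈ 0.45°
∠G = 0.00° − 47.60° = -47.60°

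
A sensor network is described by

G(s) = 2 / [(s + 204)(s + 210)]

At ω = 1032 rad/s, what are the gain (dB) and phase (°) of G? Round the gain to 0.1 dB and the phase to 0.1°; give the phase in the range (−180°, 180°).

At s = jω = j1032:
pole (s+204): 204 + j1032 → |·| = √(204²+1032²) = √1106640 ≈ 1052, ∠ = arctan(1032/204) ≈ 78.82°
pole (s+210): 210 + j1032 → |·| = √(210²+1032²) = √1109124 ≈ 1053.1, ∠ = arctan(1032/210) ≈ 78.50°
|G| = 2 / 1.1079e+06 ≈ 1.8052e-06
Gain = 20 log₁₀(1.8052e-06) ≈ -114.87 dB
∠G = 0.00° − 157.32° = -157.32°

-114.9 dB, -157.3°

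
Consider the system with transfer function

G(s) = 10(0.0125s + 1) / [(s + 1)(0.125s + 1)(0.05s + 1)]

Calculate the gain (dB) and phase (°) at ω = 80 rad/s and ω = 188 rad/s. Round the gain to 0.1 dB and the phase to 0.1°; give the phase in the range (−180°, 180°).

At ω = 80 rad/s:
zero (1 + j80·0.0125) = 1 + j1 → |·| ≈ 1.4142, ∠ ≈ 45.00°
pole (1 + j80·1) = 1 + j80 → |·| ≈ 80.006, ∠ ≈ 89.28°
pole (1 + j80·0.125) = 1 + j10 → |·| ≈ 10.05, ∠ ≈ 84.29°
pole (1 + j80·0.05) = 1 + j4 → |·| ≈ 4.1231, ∠ ≈ 75.96°
|G| = 10 · 1.4142 / (80.006 · 10.05 · 4.1231) ≈ 0.0042658
Gain = 20 log₁₀(0.0042658) ≈ -47.40 dB
∠G = (45.00°) − (89.28° + 84.29° + 75.96°) = -204.53° ≡ 155.47° (principal value)

At ω = 188 rad/s:
zero (1 + j188·0.0125) = 1 + j2.35 → |·| ≈ 2.5539, ∠ ≈ 66.95°
pole (1 + j188·1) = 1 + j188 → |·| ≈ 188, ∠ ≈ 89.70°
pole (1 + j188·0.125) = 1 + j23.5 → |·| ≈ 23.521, ∠ ≈ 87.56°
pole (1 + j188·0.05) = 1 + j9.4 → |·| ≈ 9.453, ∠ ≈ 83.93°
|G| = 10 · 2.5539 / (188 · 23.521 · 9.453) ≈ 0.00061097
Gain = 20 log₁₀(0.00061097) ≈ -64.28 dB
∠G = (66.95°) − (89.70° + 87.56° + 83.93°) = -194.24° ≡ 165.76° (principal value)

ω = 80: -47.4 dB, 155.5°; ω = 188: -64.3 dB, 165.8°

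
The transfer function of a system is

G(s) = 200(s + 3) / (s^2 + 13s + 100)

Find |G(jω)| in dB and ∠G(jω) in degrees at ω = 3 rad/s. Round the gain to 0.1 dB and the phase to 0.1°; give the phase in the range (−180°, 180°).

18.7 dB, 21.8°

At s = jω = j3:
zero (s+3): 3 + j3 → |·| = √(3²+3²) = √18 ≈ 4.2426, ∠ = arctan(3/3) ≈ 45.00°
quadratic: (j3)² + 13·j3 + 100 = 91 + j39 → |·| ≈ 99.005, ∠ ≈ 23.20°
|G| = 200 · 4.2426 / 99.005 ≈ 8.5705
Gain = 20 log₁₀(8.5705) ≈ 18.66 dB
∠G = 45.00° − 23.20° = 21.80°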